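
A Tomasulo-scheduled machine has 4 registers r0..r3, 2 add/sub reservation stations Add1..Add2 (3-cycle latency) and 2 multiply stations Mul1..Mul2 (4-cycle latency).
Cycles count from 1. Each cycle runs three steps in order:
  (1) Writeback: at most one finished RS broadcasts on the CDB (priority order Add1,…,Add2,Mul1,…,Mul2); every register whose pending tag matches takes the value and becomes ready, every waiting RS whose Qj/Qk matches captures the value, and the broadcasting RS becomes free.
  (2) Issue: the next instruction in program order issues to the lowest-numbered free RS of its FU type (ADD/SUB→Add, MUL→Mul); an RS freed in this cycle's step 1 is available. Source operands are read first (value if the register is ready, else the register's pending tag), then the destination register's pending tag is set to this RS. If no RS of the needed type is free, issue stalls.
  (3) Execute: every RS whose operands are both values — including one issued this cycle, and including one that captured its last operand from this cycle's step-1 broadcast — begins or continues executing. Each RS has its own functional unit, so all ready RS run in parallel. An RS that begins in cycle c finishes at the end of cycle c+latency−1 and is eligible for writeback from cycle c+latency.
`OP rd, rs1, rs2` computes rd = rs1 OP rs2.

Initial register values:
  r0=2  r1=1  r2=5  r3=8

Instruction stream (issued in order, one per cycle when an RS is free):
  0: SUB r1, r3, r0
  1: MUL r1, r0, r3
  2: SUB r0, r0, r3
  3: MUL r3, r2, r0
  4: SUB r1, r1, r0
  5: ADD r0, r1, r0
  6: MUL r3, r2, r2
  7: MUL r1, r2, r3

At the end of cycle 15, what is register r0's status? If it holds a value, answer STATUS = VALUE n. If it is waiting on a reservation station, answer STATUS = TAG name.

STATUS = VALUE 16

c1: issue SUB r1<-Add1 | r0:2,r1:Add1,r2:5,r3:8
c2: issue MUL r1<-Mul1 | r0:2,r1:Mul1,r2:5,r3:8
c3: issue SUB r0<-Add2 | r0:Add2,r1:Mul1,r2:5,r3:8
c4: CDB Add1=6; issue MUL r3<-Mul2 | r0:Add2,r1:Mul1,r2:5,r3:Mul2
c5: issue SUB r1<-Add1 | r0:Add2,r1:Add1,r2:5,r3:Mul2
c6: CDB Add2=-6; issue ADD r0<-Add2 | r0:Add2,r1:Add1,r2:5,r3:Mul2
c7: CDB Mul1=16; issue MUL r3<-Mul1 | r0:Add2,r1:Add1,r2:5,r3:Mul1
c8: stall | r0:Add2,r1:Add1,r2:5,r3:Mul1
c9: stall | r0:Add2,r1:Add1,r2:5,r3:Mul1
c10: CDB Add1=22; stall | r0:Add2,r1:22,r2:5,r3:Mul1
c11: CDB Mul1=25; issue MUL r1<-Mul1 | r0:Add2,r1:Mul1,r2:5,r3:25
c12: CDB Mul2=-30 | r0:Add2,r1:Mul1,r2:5,r3:25
c13: CDB Add2=16 | r0:16,r1:Mul1,r2:5,r3:25
c14: - | r0:16,r1:Mul1,r2:5,r3:25
c15: CDB Mul1=125 | r0:16,r1:125,r2:5,r3:25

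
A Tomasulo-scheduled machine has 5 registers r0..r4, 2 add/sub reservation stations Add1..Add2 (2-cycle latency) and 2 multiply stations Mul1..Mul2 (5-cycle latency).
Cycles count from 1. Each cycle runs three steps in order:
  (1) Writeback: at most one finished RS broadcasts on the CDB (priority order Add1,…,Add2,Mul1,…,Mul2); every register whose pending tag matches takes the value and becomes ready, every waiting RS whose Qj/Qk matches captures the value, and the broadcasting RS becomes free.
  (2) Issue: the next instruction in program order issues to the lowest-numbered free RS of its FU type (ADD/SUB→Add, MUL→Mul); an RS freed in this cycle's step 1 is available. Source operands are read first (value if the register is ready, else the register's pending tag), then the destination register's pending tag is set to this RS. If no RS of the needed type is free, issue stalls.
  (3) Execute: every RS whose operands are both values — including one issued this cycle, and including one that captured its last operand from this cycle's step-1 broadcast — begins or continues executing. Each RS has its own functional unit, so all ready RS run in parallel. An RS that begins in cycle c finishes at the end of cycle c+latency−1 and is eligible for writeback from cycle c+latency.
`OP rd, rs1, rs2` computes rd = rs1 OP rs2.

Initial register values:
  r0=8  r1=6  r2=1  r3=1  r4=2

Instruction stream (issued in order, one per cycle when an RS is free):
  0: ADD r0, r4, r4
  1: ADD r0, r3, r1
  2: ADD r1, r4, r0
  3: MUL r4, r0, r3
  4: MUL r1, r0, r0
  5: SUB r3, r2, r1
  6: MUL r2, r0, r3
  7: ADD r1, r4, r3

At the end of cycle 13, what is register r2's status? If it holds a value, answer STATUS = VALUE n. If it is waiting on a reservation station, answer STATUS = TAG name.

STATUS = TAG Mul1

c1: issue ADD r0<-Add1 | r0:Add1,r1:6,r2:1,r3:1,r4:2
c2: issue ADD r0<-Add2 | r0:Add2,r1:6,r2:1,r3:1,r4:2
c3: CDB Add1=4; issue ADD r1<-Add1 | r0:Add2,r1:Add1,r2:1,r3:1,r4:2
c4: CDB Add2=7; issue MUL r4<-Mul1 | r0:7,r1:Add1,r2:1,r3:1,r4:Mul1
c5: issue MUL r1<-Mul2 | r0:7,r1:Mul2,r2:1,r3:1,r4:Mul1
c6: CDB Add1=9; issue SUB r3<-Add1 | r0:7,r1:Mul2,r2:1,r3:Add1,r4:Mul1
c7: stall | r0:7,r1:Mul2,r2:1,r3:Add1,r4:Mul1
c8: stall | r0:7,r1:Mul2,r2:1,r3:Add1,r4:Mul1
c9: CDB Mul1=7; issue MUL r2<-Mul1 | r0:7,r1:Mul2,r2:Mul1,r3:Add1,r4:7
c10: CDB Mul2=49; issue ADD r1<-Add2 | r0:7,r1:Add2,r2:Mul1,r3:Add1,r4:7
c11: - | r0:7,r1:Add2,r2:Mul1,r3:Add1,r4:7
c12: CDB Add1=-48 | r0:7,r1:Add2,r2:Mul1,r3:-48,r4:7
c13: - | r0:7,r1:Add2,r2:Mul1,r3:-48,r4:7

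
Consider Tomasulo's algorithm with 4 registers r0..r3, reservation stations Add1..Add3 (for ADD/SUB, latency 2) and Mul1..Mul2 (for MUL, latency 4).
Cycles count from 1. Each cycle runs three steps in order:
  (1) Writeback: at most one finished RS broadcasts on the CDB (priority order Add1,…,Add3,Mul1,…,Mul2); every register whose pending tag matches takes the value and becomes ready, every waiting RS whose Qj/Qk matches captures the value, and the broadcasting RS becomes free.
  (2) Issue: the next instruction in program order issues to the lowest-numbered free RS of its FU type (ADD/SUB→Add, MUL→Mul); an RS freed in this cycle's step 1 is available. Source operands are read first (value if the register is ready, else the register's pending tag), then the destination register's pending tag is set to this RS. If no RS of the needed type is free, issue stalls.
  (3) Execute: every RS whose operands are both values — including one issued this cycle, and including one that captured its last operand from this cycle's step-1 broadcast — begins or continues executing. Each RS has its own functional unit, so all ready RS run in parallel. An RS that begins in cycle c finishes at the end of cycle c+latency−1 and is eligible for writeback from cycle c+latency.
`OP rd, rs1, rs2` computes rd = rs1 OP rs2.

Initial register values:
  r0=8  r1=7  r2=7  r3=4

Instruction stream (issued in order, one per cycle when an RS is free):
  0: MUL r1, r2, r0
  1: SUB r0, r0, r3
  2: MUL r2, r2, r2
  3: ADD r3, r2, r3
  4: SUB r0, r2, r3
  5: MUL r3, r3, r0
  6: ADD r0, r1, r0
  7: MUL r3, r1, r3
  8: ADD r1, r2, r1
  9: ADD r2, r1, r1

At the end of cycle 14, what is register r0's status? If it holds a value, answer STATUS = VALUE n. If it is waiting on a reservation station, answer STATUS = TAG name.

STATUS = VALUE 52

c1: issue MUL r1<-Mul1 | r0:8,r1:Mul1,r2:7,r3:4
c2: issue SUB r0<-Add1 | r0:Add1,r1:Mul1,r2:7,r3:4
c3: issue MUL r2<-Mul2 | r0:Add1,r1:Mul1,r2:Mul2,r3:4
c4: CDB Add1=4; issue ADD r3<-Add1 | r0:4,r1:Mul1,r2:Mul2,r3:Add1
c5: CDB Mul1=56; issue SUB r0<-Add2 | r0:Add2,r1:56,r2:Mul2,r3:Add1
c6: issue MUL r3<-Mul1 | r0:Add2,r1:56,r2:Mul2,r3:Mul1
c7: CDB Mul2=49; issue ADD r0<-Add3 | r0:Add3,r1:56,r2:49,r3:Mul1
c8: issue MUL r3<-Mul2 | r0:Add3,r1:56,r2:49,r3:Mul2
c9: CDB Add1=53; issue ADD r1<-Add1 | r0:Add3,r1:Add1,r2:49,r3:Mul2
c10: stall | r0:Add3,r1:Add1,r2:49,r3:Mul2
c11: CDB Add1=105; issue ADD r2<-Add1 | r0:Add3,r1:105,r2:Add1,r3:Mul2
c12: CDB Add2=-4 | r0:Add3,r1:105,r2:Add1,r3:Mul2
c13: CDB Add1=210 | r0:Add3,r1:105,r2:210,r3:Mul2
c14: CDB Add3=52 | r0:52,r1:105,r2:210,r3:Mul2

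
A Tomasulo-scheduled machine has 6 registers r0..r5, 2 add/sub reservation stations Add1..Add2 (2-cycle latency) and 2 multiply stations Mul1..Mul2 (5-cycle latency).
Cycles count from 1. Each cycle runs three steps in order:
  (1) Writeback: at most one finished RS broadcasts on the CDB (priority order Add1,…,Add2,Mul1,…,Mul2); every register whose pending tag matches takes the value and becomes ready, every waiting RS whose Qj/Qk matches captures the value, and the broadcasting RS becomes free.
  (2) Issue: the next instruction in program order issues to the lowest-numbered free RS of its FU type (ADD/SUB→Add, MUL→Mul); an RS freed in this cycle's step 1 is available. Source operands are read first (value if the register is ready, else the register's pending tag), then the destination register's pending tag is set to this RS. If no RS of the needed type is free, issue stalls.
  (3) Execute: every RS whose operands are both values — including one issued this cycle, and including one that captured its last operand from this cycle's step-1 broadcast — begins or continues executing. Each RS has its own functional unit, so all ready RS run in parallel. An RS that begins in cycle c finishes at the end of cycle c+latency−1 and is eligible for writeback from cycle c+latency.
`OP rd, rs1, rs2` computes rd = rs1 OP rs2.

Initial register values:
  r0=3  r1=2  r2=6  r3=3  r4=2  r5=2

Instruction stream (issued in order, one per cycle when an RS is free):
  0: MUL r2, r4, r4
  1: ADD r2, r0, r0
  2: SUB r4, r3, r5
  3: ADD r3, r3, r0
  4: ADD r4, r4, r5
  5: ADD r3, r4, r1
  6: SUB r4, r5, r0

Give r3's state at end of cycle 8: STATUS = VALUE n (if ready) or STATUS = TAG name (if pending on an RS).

  c1: issue MUL r2<-Mul1  regs: r0:3,r1:2,r2:Mul1,r3:3,r4:2,r5:2
  c2: issue ADD r2<-Add1  regs: r0:3,r1:2,r2:Add1,r3:3,r4:2,r5:2
  c3: issue SUB r4<-Add2  regs: r0:3,r1:2,r2:Add1,r3:3,r4:Add2,r5:2
  c4: CDB Add1=6; issue ADD r3<-Add1  regs: r0:3,r1:2,r2:6,r3:Add1,r4:Add2,r5:2
  c5: CDB Add2=1; issue ADD r4<-Add2  regs: r0:3,r1:2,r2:6,r3:Add1,r4:Add2,r5:2
  c6: CDB Add1=6; issue ADD r3<-Add1  regs: r0:3,r1:2,r2:6,r3:Add1,r4:Add2,r5:2
  c7: CDB Add2=3; issue SUB r4<-Add2  regs: r0:3,r1:2,r2:6,r3:Add1,r4:Add2,r5:2
  c8: CDB Mul1=4  regs: r0:3,r1:2,r2:6,r3:Add1,r4:Add2,r5:2

STATUS = TAG Add1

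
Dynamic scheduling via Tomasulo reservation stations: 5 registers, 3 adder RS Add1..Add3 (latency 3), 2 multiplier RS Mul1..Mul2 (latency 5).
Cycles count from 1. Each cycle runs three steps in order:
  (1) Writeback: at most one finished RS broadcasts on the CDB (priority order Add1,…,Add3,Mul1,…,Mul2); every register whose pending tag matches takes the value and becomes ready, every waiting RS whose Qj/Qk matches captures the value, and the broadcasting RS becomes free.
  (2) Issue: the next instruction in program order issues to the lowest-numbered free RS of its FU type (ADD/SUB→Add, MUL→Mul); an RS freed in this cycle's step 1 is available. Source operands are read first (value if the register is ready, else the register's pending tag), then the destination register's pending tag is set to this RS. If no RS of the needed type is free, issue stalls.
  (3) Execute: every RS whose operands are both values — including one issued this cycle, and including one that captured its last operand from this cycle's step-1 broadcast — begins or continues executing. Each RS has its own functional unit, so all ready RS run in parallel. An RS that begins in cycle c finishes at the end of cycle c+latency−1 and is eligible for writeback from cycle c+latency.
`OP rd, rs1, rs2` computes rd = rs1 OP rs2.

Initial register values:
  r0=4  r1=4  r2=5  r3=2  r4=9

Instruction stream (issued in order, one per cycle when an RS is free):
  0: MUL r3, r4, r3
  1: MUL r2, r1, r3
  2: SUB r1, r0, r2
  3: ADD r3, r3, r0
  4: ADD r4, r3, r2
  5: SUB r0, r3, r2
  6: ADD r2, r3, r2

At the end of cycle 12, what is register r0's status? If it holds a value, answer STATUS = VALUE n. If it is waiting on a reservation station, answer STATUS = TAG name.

STATUS = TAG Add2

  c1: issue MUL r3<-Mul1  regs: r0:4,r1:4,r2:5,r3:Mul1,r4:9
  c2: issue MUL r2<-Mul2  regs: r0:4,r1:4,r2:Mul2,r3:Mul1,r4:9
  c3: issue SUB r1<-Add1  regs: r0:4,r1:Add1,r2:Mul2,r3:Mul1,r4:9
  c4: issue ADD r3<-Add2  regs: r0:4,r1:Add1,r2:Mul2,r3:Add2,r4:9
  c5: issue ADD r4<-Add3  regs: r0:4,r1:Add1,r2:Mul2,r3:Add2,r4:Add3
  c6: CDB Mul1=18; stall  regs: r0:4,r1:Add1,r2:Mul2,r3:Add2,r4:Add3
  c7: stall  regs: r0:4,r1:Add1,r2:Mul2,r3:Add2,r4:Add3
  c8: stall  regs: r0:4,r1:Add1,r2:Mul2,r3:Add2,r4:Add3
  c9: CDB Add2=22; issue SUB r0<-Add2  regs: r0:Add2,r1:Add1,r2:Mul2,r3:22,r4:Add3
  c10: stall  regs: r0:Add2,r1:Add1,r2:Mul2,r3:22,r4:Add3
  c11: CDB Mul2=72; stall  regs: r0:Add2,r1:Add1,r2:72,r3:22,r4:Add3
  c12: stall  regs: r0:Add2,r1:Add1,r2:72,r3:22,r4:Add3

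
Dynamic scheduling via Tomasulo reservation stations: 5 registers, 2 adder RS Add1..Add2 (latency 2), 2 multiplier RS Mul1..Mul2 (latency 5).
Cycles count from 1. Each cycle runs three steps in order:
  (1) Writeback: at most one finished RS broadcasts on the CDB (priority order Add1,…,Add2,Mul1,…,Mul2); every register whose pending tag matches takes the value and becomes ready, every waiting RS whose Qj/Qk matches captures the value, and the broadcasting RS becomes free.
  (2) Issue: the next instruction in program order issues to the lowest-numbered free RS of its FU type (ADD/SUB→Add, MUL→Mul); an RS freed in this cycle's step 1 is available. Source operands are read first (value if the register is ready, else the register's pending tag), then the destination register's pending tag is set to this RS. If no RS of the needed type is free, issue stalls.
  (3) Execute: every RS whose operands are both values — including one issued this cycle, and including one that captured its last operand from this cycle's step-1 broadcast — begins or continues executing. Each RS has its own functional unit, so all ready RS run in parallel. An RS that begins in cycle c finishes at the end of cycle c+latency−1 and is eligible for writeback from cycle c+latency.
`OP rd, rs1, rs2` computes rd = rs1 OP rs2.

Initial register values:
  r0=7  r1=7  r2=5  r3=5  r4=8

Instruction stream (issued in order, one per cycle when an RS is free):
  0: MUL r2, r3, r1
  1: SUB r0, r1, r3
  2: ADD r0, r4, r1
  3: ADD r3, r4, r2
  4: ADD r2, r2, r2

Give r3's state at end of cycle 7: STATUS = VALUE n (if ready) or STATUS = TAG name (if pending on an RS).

STATUS = TAG Add1

  c1: issue MUL r2<-Mul1  regs: r0:7,r1:7,r2:Mul1,r3:5,r4:8
  c2: issue SUB r0<-Add1  regs: r0:Add1,r1:7,r2:Mul1,r3:5,r4:8
  c3: issue ADD r0<-Add2  regs: r0:Add2,r1:7,r2:Mul1,r3:5,r4:8
  c4: CDB Add1=2; issue ADD r3<-Add1  regs: r0:Add2,r1:7,r2:Mul1,r3:Add1,r4:8
  c5: CDB Add2=15; issue ADD r2<-Add2  regs: r0:15,r1:7,r2:Add2,r3:Add1,r4:8
  c6: CDB Mul1=35  regs: r0:15,r1:7,r2:Add2,r3:Add1,r4:8
  c7: -  regs: r0:15,r1:7,r2:Add2,r3:Add1,r4:8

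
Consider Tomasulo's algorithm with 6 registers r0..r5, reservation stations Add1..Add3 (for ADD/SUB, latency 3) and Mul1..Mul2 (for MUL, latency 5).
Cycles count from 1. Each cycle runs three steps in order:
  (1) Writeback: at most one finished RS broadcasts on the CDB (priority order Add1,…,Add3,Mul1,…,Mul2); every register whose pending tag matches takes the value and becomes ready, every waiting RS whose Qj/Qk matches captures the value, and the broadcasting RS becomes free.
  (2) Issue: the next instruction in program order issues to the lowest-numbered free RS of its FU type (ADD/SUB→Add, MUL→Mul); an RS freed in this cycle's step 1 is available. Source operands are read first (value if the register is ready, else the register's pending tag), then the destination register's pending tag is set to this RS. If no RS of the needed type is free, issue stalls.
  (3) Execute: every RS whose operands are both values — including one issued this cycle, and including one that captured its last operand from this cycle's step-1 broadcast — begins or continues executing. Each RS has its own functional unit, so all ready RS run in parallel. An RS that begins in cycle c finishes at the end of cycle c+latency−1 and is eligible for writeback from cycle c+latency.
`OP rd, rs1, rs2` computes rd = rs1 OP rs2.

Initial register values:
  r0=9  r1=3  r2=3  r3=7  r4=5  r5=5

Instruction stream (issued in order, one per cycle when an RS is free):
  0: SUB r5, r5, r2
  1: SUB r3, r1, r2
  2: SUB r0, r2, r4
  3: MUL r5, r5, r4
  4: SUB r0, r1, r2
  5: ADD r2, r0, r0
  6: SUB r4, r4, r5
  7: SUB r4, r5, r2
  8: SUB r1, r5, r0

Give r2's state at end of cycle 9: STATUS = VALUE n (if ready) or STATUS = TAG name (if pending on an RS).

cycle 1: issue SUB r5<-Add1 // r0:9,r1:3,r2:3,r3:7,r4:5,r5:Add1
cycle 2: issue SUB r3<-Add2 // r0:9,r1:3,r2:3,r3:Add2,r4:5,r5:Add1
cycle 3: issue SUB r0<-Add3 // r0:Add3,r1:3,r2:3,r3:Add2,r4:5,r5:Add1
cycle 4: CDB Add1=2; issue MUL r5<-Mul1 // r0:Add3,r1:3,r2:3,r3:Add2,r4:5,r5:Mul1
cycle 5: CDB Add2=0; issue SUB r0<-Add1 // r0:Add1,r1:3,r2:3,r3:0,r4:5,r5:Mul1
cycle 6: CDB Add3=-2; issue ADD r2<-Add2 // r0:Add1,r1:3,r2:Add2,r3:0,r4:5,r5:Mul1
cycle 7: issue SUB r4<-Add3 // r0:Add1,r1:3,r2:Add2,r3:0,r4:Add3,r5:Mul1
cycle 8: CDB Add1=0; issue SUB r4<-Add1 // r0:0,r1:3,r2:Add2,r3:0,r4:Add1,r5:Mul1
cycle 9: CDB Mul1=10; stall // r0:0,r1:3,r2:Add2,r3:0,r4:Add1,r5:10

STATUS = TAG Add2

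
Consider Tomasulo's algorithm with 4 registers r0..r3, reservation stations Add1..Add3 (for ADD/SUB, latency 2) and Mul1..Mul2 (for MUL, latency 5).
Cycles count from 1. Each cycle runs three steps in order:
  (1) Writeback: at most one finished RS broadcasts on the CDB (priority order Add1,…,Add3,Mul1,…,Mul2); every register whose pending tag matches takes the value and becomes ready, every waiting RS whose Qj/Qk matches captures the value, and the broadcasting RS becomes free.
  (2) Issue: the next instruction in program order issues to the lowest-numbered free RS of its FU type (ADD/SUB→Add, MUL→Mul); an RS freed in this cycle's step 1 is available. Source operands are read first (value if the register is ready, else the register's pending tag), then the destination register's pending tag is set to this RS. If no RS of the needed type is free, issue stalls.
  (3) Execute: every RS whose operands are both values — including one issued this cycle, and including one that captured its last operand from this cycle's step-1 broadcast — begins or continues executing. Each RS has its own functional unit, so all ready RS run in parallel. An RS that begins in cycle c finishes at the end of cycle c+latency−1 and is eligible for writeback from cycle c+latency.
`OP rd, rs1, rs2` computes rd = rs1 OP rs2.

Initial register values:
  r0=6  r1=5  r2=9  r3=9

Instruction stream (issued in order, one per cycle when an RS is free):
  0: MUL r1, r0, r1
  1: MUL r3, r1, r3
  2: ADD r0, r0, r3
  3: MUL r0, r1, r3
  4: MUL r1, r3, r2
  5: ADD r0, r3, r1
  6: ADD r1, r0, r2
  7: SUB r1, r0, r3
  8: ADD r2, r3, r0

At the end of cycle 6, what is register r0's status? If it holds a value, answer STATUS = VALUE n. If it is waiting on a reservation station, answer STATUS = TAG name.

STATUS = TAG Mul1

c1: issue MUL r1<-Mul1 | r0:6,r1:Mul1,r2:9,r3:9
c2: issue MUL r3<-Mul2 | r0:6,r1:Mul1,r2:9,r3:Mul2
c3: issue ADD r0<-Add1 | r0:Add1,r1:Mul1,r2:9,r3:Mul2
c4: stall | r0:Add1,r1:Mul1,r2:9,r3:Mul2
c5: stall | r0:Add1,r1:Mul1,r2:9,r3:Mul2
c6: CDB Mul1=30; issue MUL r0<-Mul1 | r0:Mul1,r1:30,r2:9,r3:Mul2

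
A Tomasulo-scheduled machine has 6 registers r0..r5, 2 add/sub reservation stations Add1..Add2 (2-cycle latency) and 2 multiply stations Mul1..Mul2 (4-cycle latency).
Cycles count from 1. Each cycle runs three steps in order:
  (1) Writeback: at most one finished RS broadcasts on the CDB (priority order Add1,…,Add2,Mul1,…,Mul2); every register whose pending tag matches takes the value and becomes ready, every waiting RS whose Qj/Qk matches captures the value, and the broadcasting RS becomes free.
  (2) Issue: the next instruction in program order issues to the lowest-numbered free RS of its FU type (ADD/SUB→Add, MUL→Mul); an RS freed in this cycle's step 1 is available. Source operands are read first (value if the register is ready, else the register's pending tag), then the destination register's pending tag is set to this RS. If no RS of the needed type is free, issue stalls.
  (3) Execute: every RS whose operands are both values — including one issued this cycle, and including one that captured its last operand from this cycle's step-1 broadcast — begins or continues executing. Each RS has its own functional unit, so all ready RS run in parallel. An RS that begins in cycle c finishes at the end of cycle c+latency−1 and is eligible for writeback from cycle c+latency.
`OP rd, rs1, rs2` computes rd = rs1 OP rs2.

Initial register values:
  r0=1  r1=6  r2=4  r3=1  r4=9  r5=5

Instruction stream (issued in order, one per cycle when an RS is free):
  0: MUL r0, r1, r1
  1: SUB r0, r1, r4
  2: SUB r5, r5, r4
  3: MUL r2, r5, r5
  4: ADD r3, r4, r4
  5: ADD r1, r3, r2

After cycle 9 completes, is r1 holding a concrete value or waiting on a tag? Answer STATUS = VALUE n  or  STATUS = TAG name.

STATUS = TAG Add2

c1: issue MUL r0<-Mul1 | r0:Mul1,r1:6,r2:4,r3:1,r4:9,r5:5
c2: issue SUB r0<-Add1 | r0:Add1,r1:6,r2:4,r3:1,r4:9,r5:5
c3: issue SUB r5<-Add2 | r0:Add1,r1:6,r2:4,r3:1,r4:9,r5:Add2
c4: CDB Add1=-3; issue MUL r2<-Mul2 | r0:-3,r1:6,r2:Mul2,r3:1,r4:9,r5:Add2
c5: CDB Add2=-4; issue ADD r3<-Add1 | r0:-3,r1:6,r2:Mul2,r3:Add1,r4:9,r5:-4
c6: CDB Mul1=36; issue ADD r1<-Add2 | r0:-3,r1:Add2,r2:Mul2,r3:Add1,r4:9,r5:-4
c7: CDB Add1=18 | r0:-3,r1:Add2,r2:Mul2,r3:18,r4:9,r5:-4
c8: - | r0:-3,r1:Add2,r2:Mul2,r3:18,r4:9,r5:-4
c9: CDB Mul2=16 | r0:-3,r1:Add2,r2:16,r3:18,r4:9,r5:-4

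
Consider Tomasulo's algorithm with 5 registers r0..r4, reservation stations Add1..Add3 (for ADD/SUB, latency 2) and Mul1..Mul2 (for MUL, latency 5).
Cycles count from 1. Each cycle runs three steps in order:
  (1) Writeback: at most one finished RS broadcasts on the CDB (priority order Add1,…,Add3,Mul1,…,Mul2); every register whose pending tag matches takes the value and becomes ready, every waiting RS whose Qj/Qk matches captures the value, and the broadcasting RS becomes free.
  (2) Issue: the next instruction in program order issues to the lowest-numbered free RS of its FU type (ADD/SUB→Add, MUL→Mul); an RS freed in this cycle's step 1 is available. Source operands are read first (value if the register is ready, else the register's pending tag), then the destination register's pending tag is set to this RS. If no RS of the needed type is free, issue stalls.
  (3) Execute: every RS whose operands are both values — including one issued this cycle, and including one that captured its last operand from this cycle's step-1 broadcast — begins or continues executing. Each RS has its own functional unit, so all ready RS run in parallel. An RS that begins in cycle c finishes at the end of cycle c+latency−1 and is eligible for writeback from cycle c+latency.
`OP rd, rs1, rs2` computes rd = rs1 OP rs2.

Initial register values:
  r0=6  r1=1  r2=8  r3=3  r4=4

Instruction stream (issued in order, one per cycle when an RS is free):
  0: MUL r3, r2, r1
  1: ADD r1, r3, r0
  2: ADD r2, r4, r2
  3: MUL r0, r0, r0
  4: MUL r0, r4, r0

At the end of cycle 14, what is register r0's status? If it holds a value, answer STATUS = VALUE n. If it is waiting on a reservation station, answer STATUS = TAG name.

  c1: issue MUL r3<-Mul1  regs: r0:6,r1:1,r2:8,r3:Mul1,r4:4
  c2: issue ADD r1<-Add1  regs: r0:6,r1:Add1,r2:8,r3:Mul1,r4:4
  c3: issue ADD r2<-Add2  regs: r0:6,r1:Add1,r2:Add2,r3:Mul1,r4:4
  c4: issue MUL r0<-Mul2  regs: r0:Mul2,r1:Add1,r2:Add2,r3:Mul1,r4:4
  c5: CDB Add2=12; stall  regs: r0:Mul2,r1:Add1,r2:12,r3:Mul1,r4:4
  c6: CDB Mul1=8; issue MUL r0<-Mul1  regs: r0:Mul1,r1:Add1,r2:12,r3:8,r4:4
  c7: -  regs: r0:Mul1,r1:Add1,r2:12,r3:8,r4:4
  c8: CDB Add1=14  regs: r0:Mul1,r1:14,r2:12,r3:8,r4:4
  c9: CDB Mul2=36  regs: r0:Mul1,r1:14,r2:12,r3:8,r4:4
  c10: -  regs: r0:Mul1,r1:14,r2:12,r3:8,r4:4
  c11: -  regs: r0:Mul1,r1:14,r2:12,r3:8,r4:4
  c12: -  regs: r0:Mul1,r1:14,r2:12,r3:8,r4:4
  c13: -  regs: r0:Mul1,r1:14,r2:12,r3:8,r4:4
  c14: CDB Mul1=144  regs: r0:144,r1:14,r2:12,r3:8,r4:4

STATUS = VALUE 144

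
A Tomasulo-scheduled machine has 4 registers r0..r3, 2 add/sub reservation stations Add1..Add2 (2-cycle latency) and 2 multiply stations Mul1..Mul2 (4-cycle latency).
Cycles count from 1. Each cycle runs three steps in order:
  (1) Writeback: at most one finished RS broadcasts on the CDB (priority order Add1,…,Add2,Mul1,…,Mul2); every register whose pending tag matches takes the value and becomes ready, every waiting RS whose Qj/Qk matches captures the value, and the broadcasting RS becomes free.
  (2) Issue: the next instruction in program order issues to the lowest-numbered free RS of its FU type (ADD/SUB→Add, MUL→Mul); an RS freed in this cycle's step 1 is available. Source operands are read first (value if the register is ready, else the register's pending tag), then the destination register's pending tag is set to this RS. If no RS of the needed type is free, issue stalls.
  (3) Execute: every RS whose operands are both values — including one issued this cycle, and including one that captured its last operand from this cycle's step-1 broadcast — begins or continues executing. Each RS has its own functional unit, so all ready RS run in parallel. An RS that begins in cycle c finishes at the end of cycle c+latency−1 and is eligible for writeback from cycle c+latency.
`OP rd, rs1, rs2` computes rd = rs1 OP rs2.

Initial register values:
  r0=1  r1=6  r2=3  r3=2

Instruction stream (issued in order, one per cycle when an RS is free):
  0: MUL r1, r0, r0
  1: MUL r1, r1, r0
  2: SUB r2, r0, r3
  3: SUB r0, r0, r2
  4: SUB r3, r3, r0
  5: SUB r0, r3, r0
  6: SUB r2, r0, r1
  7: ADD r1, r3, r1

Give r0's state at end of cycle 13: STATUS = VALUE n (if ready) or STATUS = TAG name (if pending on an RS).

STATUS = VALUE -2

cycle 1: issue MUL r1<-Mul1 // r0:1,r1:Mul1,r2:3,r3:2
cycle 2: issue MUL r1<-Mul2 // r0:1,r1:Mul2,r2:3,r3:2
cycle 3: issue SUB r2<-Add1 // r0:1,r1:Mul2,r2:Add1,r3:2
cycle 4: issue SUB r0<-Add2 // r0:Add2,r1:Mul2,r2:Add1,r3:2
cycle 5: CDB Add1=-1; issue SUB r3<-Add1 // r0:Add2,r1:Mul2,r2:-1,r3:Add1
cycle 6: CDB Mul1=1; stall // r0:Add2,r1:Mul2,r2:-1,r3:Add1
cycle 7: CDB Add2=2; issue SUB r0<-Add2 // r0:Add2,r1:Mul2,r2:-1,r3:Add1
cycle 8: stall // r0:Add2,r1:Mul2,r2:-1,r3:Add1
cycle 9: CDB Add1=0; issue SUB r2<-Add1 // r0:Add2,r1:Mul2,r2:Add1,r3:0
cycle 10: CDB Mul2=1; stall // r0:Add2,r1:1,r2:Add1,r3:0
cycle 11: CDB Add2=-2; issue ADD r1<-Add2 // r0:-2,r1:Add2,r2:Add1,r3:0
cycle 12: - // r0:-2,r1:Add2,r2:Add1,r3:0
cycle 13: CDB Add1=-3 // r0:-2,r1:Add2,r2:-3,r3:0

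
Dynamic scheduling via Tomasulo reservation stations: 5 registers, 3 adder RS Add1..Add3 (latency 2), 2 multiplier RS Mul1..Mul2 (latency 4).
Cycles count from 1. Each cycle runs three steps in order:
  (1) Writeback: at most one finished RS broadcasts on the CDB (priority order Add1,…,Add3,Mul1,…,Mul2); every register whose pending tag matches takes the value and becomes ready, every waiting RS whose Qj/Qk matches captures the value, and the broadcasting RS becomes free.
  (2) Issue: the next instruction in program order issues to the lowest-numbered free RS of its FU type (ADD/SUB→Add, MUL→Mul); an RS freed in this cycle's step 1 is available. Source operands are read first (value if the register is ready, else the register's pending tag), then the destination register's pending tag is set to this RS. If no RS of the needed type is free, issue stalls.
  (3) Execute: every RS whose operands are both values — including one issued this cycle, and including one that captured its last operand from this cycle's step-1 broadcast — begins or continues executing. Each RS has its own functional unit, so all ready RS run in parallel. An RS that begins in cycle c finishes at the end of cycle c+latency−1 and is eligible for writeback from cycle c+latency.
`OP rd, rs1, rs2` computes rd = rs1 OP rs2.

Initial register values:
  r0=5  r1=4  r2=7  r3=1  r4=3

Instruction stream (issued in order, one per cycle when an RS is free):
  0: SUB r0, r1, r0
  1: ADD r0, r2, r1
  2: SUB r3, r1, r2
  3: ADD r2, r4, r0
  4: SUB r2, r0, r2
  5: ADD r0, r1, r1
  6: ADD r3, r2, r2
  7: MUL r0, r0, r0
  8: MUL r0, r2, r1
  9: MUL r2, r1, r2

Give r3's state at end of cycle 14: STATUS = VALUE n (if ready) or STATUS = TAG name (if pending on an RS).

c1: issue SUB r0<-Add1 | r0:Add1,r1:4,r2:7,r3:1,r4:3
c2: issue ADD r0<-Add2 | r0:Add2,r1:4,r2:7,r3:1,r4:3
c3: CDB Add1=-1; issue SUB r3<-Add1 | r0:Add2,r1:4,r2:7,r3:Add1,r4:3
c4: CDB Add2=11; issue ADD r2<-Add2 | r0:11,r1:4,r2:Add2,r3:Add1,r4:3
c5: CDB Add1=-3; issue SUB r2<-Add1 | r0:11,r1:4,r2:Add1,r3:-3,r4:3
c6: CDB Add2=14; issue ADD r0<-Add2 | r0:Add2,r1:4,r2:Add1,r3:-3,r4:3
c7: issue ADD r3<-Add3 | r0:Add2,r1:4,r2:Add1,r3:Add3,r4:3
c8: CDB Add1=-3; issue MUL r0<-Mul1 | r0:Mul1,r1:4,r2:-3,r3:Add3,r4:3
c9: CDB Add2=8; issue MUL r0<-Mul2 | r0:Mul2,r1:4,r2:-3,r3:Add3,r4:3
c10: CDB Add3=-6; stall | r0:Mul2,r1:4,r2:-3,r3:-6,r4:3
c11: stall | r0:Mul2,r1:4,r2:-3,r3:-6,r4:3
c12: stall | r0:Mul2,r1:4,r2:-3,r3:-6,r4:3
c13: CDB Mul1=64; issue MUL r2<-Mul1 | r0:Mul2,r1:4,r2:Mul1,r3:-6,r4:3
c14: CDB Mul2=-12 | r0:-12,r1:4,r2:Mul1,r3:-6,r4:3

STATUS = VALUE -6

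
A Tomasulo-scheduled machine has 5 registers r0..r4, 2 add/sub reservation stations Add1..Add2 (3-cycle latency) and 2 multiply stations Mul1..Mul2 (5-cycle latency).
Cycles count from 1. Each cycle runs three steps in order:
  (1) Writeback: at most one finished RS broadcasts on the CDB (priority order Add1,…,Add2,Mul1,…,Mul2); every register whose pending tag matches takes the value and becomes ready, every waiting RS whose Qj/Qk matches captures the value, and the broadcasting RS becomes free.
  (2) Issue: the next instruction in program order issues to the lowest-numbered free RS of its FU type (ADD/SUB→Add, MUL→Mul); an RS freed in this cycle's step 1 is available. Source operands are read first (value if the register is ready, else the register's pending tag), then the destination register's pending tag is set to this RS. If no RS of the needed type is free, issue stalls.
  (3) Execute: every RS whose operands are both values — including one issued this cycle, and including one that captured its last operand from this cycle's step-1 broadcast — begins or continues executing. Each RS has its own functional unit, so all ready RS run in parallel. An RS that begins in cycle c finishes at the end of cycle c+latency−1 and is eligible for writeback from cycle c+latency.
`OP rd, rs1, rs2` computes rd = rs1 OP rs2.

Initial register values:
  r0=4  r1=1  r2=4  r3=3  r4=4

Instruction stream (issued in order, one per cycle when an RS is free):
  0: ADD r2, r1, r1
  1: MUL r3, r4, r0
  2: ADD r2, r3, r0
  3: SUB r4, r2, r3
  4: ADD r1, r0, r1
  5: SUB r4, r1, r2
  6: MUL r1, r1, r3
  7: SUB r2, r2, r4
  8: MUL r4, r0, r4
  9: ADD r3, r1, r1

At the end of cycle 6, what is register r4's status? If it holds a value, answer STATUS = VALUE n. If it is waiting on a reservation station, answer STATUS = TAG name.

  c1: issue ADD r2<-Add1  regs: r0:4,r1:1,r2:Add1,r3:3,r4:4
  c2: issue MUL r3<-Mul1  regs: r0:4,r1:1,r2:Add1,r3:Mul1,r4:4
  c3: issue ADD r2<-Add2  regs: r0:4,r1:1,r2:Add2,r3:Mul1,r4:4
  c4: CDB Add1=2; issue SUB r4<-Add1  regs: r0:4,r1:1,r2:Add2,r3:Mul1,r4:Add1
  c5: stall  regs: r0:4,r1:1,r2:Add2,r3:Mul1,r4:Add1
  c6: stall  regs: r0:4,r1:1,r2:Add2,r3:Mul1,r4:Add1

STATUS = TAG Add1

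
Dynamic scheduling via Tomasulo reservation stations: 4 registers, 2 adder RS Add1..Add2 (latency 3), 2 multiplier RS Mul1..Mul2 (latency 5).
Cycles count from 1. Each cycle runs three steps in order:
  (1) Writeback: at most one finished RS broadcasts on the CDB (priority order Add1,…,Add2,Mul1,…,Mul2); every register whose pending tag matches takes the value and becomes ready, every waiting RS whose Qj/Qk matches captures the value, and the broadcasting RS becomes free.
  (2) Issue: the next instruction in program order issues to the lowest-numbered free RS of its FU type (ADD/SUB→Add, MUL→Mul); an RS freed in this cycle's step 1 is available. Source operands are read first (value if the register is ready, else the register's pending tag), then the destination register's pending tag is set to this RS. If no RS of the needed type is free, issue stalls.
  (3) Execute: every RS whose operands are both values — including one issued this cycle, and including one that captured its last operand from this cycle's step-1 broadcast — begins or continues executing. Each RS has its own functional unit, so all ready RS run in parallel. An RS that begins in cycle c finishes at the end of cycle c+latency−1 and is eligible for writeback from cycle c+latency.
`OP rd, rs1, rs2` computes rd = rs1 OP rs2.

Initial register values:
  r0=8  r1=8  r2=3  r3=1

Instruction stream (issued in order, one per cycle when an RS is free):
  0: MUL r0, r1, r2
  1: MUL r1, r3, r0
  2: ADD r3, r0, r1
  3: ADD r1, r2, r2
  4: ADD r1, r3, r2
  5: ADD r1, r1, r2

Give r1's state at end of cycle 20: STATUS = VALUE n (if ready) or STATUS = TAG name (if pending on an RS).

STATUS = VALUE 54

  c1: issue MUL r0<-Mul1  regs: r0:Mul1,r1:8,r2:3,r3:1
  c2: issue MUL r1<-Mul2  regs: r0:Mul1,r1:Mul2,r2:3,r3:1
  c3: issue ADD r3<-Add1  regs: r0:Mul1,r1:Mul2,r2:3,r3:Add1
  c4: issue ADD r1<-Add2  regs: r0:Mul1,r1:Add2,r2:3,r3:Add1
  c5: stall  regs: r0:Mul1,r1:Add2,r2:3,r3:Add1
  c6: CDB Mul1=24; stall  regs: r0:24,r1:Add2,r2:3,r3:Add1
  c7: CDB Add2=6; issue ADD r1<-Add2  regs: r0:24,r1:Add2,r2:3,r3:Add1
  c8: stall  regs: r0:24,r1:Add2,r2:3,r3:Add1
  c9: stall  regs: r0:24,r1:Add2,r2:3,r3:Add1
  c10: stall  regs: r0:24,r1:Add2,r2:3,r3:Add1
  c11: CDB Mul2=24; stall  regs: r0:24,r1:Add2,r2:3,r3:Add1
  c12: stall  regs: r0:24,r1:Add2,r2:3,r3:Add1
  c13: stall  regs: r0:24,r1:Add2,r2:3,r3:Add1
  c14: CDB Add1=48; issue ADD r1<-Add1  regs: r0:24,r1:Add1,r2:3,r3:48
  c15: -  regs: r0:24,r1:Add1,r2:3,r3:48
  c16: -  regs: r0:24,r1:Add1,r2:3,r3:48
  c17: CDB Add2=51  regs: r0:24,r1:Add1,r2:3,r3:48
  c18: -  regs: r0:24,r1:Add1,r2:3,r3:48
  c19: -  regs: r0:24,r1:Add1,r2:3,r3:48
  c20: CDB Add1=54  regs: r0:24,r1:54,r2:3,r3:48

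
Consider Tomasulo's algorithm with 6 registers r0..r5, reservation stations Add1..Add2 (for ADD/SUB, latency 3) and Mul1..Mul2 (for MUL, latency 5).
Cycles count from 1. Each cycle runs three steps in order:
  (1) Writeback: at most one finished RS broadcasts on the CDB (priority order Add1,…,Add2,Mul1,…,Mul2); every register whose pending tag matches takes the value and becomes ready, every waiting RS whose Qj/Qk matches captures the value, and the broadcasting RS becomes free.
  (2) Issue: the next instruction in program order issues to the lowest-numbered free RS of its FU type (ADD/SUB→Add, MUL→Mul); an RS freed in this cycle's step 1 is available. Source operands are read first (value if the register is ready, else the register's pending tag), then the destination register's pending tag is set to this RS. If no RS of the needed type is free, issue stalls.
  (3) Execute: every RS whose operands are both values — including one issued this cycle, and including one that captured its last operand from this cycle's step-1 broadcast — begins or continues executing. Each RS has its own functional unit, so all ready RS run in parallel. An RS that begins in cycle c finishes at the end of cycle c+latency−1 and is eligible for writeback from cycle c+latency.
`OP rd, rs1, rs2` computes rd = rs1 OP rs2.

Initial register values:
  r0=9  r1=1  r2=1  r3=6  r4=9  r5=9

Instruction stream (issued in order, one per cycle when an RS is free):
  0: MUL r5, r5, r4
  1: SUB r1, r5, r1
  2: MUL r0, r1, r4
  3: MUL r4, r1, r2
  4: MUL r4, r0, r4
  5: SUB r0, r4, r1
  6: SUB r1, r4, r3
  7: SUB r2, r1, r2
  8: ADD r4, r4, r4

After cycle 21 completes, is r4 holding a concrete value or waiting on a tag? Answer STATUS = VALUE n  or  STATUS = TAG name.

STATUS = VALUE 57600

cycle 1: issue MUL r5<-Mul1 // r0:9,r1:1,r2:1,r3:6,r4:9,r5:Mul1
cycle 2: issue SUB r1<-Add1 // r0:9,r1:Add1,r2:1,r3:6,r4:9,r5:Mul1
cycle 3: issue MUL r0<-Mul2 // r0:Mul2,r1:Add1,r2:1,r3:6,r4:9,r5:Mul1
cycle 4: stall // r0:Mul2,r1:Add1,r2:1,r3:6,r4:9,r5:Mul1
cycle 5: stall // r0:Mul2,r1:Add1,r2:1,r3:6,r4:9,r5:Mul1
cycle 6: CDB Mul1=81; issue MUL r4<-Mul1 // r0:Mul2,r1:Add1,r2:1,r3:6,r4:Mul1,r5:81
cycle 7: stall // r0:Mul2,r1:Add1,r2:1,r3:6,r4:Mul1,r5:81
cycle 8: stall // r0:Mul2,r1:Add1,r2:1,r3:6,r4:Mul1,r5:81
cycle 9: CDB Add1=80; stall // r0:Mul2,r1:80,r2:1,r3:6,r4:Mul1,r5:81
cycle 10: stall // r0:Mul2,r1:80,r2:1,r3:6,r4:Mul1,r5:81
cycle 11: stall // r0:Mul2,r1:80,r2:1,r3:6,r4:Mul1,r5:81
cycle 12: stall // r0:Mul2,r1:80,r2:1,r3:6,r4:Mul1,r5:81
cycle 13: stall // r0:Mul2,r1:80,r2:1,r3:6,r4:Mul1,r5:81
cycle 14: CDB Mul1=80; issue MUL r4<-Mul1 // r0:Mul2,r1:80,r2:1,r3:6,r4:Mul1,r5:81
cycle 15: CDB Mul2=720; issue SUB r0<-Add1 // r0:Add1,r1:80,r2:1,r3:6,r4:Mul1,r5:81
cycle 16: issue SUB r1<-Add2 // r0:Add1,r1:Add2,r2:1,r3:6,r4:Mul1,r5:81
cycle 17: stall // r0:Add1,r1:Add2,r2:1,r3:6,r4:Mul1,r5:81
cycle 18: stall // r0:Add1,r1:Add2,r2:1,r3:6,r4:Mul1,r5:81
cycle 19: stall // r0:Add1,r1:Add2,r2:1,r3:6,r4:Mul1,r5:81
cycle 20: CDB Mul1=57600; stall // r0:Add1,r1:Add2,r2:1,r3:6,r4:57600,r5:81
cycle 21: stall // r0:Add1,r1:Add2,r2:1,r3:6,r4:57600,r5:81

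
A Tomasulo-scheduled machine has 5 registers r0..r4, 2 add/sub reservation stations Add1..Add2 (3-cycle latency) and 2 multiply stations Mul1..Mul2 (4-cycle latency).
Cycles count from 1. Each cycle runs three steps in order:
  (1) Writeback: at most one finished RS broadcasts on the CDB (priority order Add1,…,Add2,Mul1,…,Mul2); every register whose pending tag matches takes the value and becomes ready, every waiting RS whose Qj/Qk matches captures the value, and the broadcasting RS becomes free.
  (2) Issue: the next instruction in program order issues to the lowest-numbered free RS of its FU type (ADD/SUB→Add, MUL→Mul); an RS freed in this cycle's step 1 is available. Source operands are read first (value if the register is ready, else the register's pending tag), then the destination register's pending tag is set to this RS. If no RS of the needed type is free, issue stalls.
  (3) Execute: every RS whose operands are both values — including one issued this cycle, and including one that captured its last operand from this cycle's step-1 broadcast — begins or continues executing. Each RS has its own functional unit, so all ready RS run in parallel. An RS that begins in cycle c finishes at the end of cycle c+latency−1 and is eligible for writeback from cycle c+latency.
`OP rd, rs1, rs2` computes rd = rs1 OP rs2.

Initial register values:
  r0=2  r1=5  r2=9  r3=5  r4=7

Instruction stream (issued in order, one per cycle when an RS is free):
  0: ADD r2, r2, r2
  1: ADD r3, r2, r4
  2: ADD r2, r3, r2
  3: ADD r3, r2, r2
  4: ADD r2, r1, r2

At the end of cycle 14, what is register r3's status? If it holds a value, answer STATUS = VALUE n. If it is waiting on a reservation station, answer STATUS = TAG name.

STATUS = VALUE 86

  c1: issue ADD r2<-Add1  regs: r0:2,r1:5,r2:Add1,r3:5,r4:7
  c2: issue ADD r3<-Add2  regs: r0:2,r1:5,r2:Add1,r3:Add2,r4:7
  c3: stall  regs: r0:2,r1:5,r2:Add1,r3:Add2,r4:7
  c4: CDB Add1=18; issue ADD r2<-Add1  regs: r0:2,r1:5,r2:Add1,r3:Add2,r4:7
  c5: stall  regs: r0:2,r1:5,r2:Add1,r3:Add2,r4:7
  c6: stall  regs: r0:2,r1:5,r2:Add1,r3:Add2,r4:7
  c7: CDB Add2=25; issue ADD r3<-Add2  regs: r0:2,r1:5,r2:Add1,r3:Add2,r4:7
  c8: stall  regs: r0:2,r1:5,r2:Add1,r3:Add2,r4:7
  c9: stall  regs: r0:2,r1:5,r2:Add1,r3:Add2,r4:7
  c10: CDB Add1=43; issue ADD r2<-Add1  regs: r0:2,r1:5,r2:Add1,r3:Add2,r4:7
  c11: -  regs: r0:2,r1:5,r2:Add1,r3:Add2,r4:7
  c12: -  regs: r0:2,r1:5,r2:Add1,r3:Add2,r4:7
  c13: CDB Add1=48  regs: r0:2,r1:5,r2:48,r3:Add2,r4:7
  c14: CDB Add2=86  regs: r0:2,r1:5,r2:48,r3:86,r4:7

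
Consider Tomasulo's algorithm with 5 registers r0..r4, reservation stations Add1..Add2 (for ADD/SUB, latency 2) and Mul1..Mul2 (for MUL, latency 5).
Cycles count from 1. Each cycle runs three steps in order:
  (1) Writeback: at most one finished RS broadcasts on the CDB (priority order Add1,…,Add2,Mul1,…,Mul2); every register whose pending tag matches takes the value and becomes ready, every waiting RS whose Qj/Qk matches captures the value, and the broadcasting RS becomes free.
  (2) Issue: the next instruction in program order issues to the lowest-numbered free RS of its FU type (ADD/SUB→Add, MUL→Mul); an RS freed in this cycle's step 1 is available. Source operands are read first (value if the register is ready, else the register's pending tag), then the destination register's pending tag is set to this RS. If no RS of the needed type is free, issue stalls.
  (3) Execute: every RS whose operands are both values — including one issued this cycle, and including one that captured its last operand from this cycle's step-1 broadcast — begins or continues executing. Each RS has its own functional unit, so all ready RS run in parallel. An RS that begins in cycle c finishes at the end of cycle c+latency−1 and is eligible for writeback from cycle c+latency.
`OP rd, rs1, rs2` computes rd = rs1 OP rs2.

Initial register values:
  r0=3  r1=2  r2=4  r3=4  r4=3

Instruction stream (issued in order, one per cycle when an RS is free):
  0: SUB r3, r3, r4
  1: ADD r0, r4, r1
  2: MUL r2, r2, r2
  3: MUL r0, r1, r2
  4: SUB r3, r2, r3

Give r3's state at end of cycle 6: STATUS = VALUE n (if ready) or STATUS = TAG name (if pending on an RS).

cycle 1: issue SUB r3<-Add1 // r0:3,r1:2,r2:4,r3:Add1,r4:3
cycle 2: issue ADD r0<-Add2 // r0:Add2,r1:2,r2:4,r3:Add1,r4:3
cycle 3: CDB Add1=1; issue MUL r2<-Mul1 // r0:Add2,r1:2,r2:Mul1,r3:1,r4:3
cycle 4: CDB Add2=5; issue MUL r0<-Mul2 // r0:Mul2,r1:2,r2:Mul1,r3:1,r4:3
cycle 5: issue SUB r3<-Add1 // r0:Mul2,r1:2,r2:Mul1,r3:Add1,r4:3
cycle 6: - // r0:Mul2,r1:2,r2:Mul1,r3:Add1,r4:3

STATUS = TAG Add1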